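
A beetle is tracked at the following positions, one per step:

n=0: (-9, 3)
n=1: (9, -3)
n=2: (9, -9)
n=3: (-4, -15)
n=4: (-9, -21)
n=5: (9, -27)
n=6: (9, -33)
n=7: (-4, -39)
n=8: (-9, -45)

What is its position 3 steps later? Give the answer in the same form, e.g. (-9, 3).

First: cycles through -9, 9, 9, -4 every 4 steps. Step 11 lands at position 3 of the cycle → -4.
Second: linear, -6 per step → -63 at step 11.

(-4, -63)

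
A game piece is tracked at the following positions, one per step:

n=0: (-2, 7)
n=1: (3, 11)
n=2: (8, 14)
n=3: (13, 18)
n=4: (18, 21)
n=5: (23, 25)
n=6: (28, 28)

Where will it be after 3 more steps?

The moves between consecutive positions are (+5, +4), (+5, +3), (+5, +4), (+5, +3), (+5, +4), (+5, +3); they repeat the 2-cycle [(+5, +4), (+5, +3)].
step 7: apply (+5, +4) → (33, 32)
step 8: apply (+5, +3) → (38, 35)
step 9: apply (+5, +4) → (43, 39)

(43, 39)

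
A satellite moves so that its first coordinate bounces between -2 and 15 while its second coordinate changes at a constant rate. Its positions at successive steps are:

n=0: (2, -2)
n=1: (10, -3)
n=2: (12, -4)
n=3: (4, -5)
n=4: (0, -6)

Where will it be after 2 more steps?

The first coordinate reflects between -2 and 15, moving 8 per step.
  step 5: 0 → 8
  step 6: 8 → 14
The second coordinate changes by -1 each step: at step 6 it is -8.

(14, -8)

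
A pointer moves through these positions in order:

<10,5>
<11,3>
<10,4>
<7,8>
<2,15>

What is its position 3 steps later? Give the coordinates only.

<-25,54>

First differences are <+1,-2>, <-1,+1>, <-3,+4>, <-5,+7>; their common second difference is <-2,+3> (constant acceleration).
step 5: <2,15> + <-7,+10> → <-5,25>
step 6: <-5,25> + <-9,+13> → <-14,38>
step 7: <-14,38> + <-11,+16> → <-25,54>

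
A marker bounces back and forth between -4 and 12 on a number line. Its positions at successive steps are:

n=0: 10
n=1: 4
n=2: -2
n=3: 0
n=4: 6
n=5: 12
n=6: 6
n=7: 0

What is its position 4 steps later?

8

The value travels 6 per step and bounces off the walls at -4 and 12.
  step 8: 0 → -2
  step 9: -2 → 4
  step 10: 4 → 10
  step 11: 10 → 8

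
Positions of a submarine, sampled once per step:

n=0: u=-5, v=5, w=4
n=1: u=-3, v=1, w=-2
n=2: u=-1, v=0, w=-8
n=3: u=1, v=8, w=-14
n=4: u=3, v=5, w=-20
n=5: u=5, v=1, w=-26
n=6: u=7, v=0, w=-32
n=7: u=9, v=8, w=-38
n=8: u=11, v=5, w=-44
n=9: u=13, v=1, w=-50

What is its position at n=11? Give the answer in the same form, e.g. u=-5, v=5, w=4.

U: linear, +2 per step → 17 at step 11.
V: cycles through 5, 1, 0, 8 every 4 steps. Step 11 lands at position 3 of the cycle → 8.
W: linear, -6 per step → -62 at step 11.

u=17, v=8, w=-62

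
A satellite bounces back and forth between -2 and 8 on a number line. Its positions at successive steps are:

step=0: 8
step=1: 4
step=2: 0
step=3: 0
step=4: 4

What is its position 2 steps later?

The value reflects between -2 and 8, moving 4 per step.
  step 5: 4 → 8
  step 6: 8 → 4

4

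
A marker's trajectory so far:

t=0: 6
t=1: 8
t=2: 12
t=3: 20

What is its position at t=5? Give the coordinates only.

68

The jumps are +2, +4, +8 — a geometric progression with ratio 2.
step 4: 20 + 16 → 36
step 5: 36 + 32 → 68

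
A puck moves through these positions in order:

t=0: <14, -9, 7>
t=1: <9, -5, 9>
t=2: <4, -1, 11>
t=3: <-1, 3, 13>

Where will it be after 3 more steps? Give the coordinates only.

<-16, 15, 19>

Constant displacement of <-5, +4, +2> per step.
step 4: <-1, 3, 13> + <-5, +4, +2> → <-6, 7, 15>
step 5: <-6, 7, 15> + <-5, +4, +2> → <-11, 11, 17>
step 6: <-11, 11, 17> + <-5, +4, +2> → <-16, 15, 19>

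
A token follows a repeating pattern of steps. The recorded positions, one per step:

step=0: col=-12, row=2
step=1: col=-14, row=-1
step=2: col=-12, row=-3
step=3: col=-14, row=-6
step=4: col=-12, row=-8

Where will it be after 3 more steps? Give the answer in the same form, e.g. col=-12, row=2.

Differencing gives (-2, -3), (+2, -2), (-2, -3), (+2, -2). This is the pattern (-2, -3), (+2, -2) repeated.
step 5: apply (-2, -3) → col=-14, row=-11
step 6: apply (+2, -2) → col=-12, row=-13
step 7: apply (-2, -3) → col=-14, row=-16

col=-14, row=-16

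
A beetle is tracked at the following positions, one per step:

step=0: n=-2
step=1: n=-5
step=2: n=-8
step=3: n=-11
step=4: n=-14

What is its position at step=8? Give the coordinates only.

The position changes by -3 every step.
step 5: -14 − 3 → n=-17
step 6: -17 − 3 → n=-20
step 7: -20 − 3 → n=-23
step 8: -23 − 3 → n=-26

n=-26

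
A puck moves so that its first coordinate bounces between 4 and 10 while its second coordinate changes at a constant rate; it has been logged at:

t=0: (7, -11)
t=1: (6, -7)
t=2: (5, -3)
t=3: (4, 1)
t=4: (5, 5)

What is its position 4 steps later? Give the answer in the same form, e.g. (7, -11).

The first coordinate travels 1 per step and bounces off the walls at 4 and 10.
  step 5: 5 → 6
  step 6: 6 → 7
  step 7: 7 → 8
  step 8: 8 → 9
The second coordinate changes by +4 each step: at step 8 it is 21.

(9, 21)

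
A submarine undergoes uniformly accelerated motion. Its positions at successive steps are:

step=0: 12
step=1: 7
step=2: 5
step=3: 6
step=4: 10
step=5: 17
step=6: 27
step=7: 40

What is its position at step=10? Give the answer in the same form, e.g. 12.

Successive displacements: -5, -2, +1, +4, +7, +10, +13 — each changes by +3.
step 8: 40 + 16 → 56
step 9: 56 + 19 → 75
step 10: 75 + 22 → 97

97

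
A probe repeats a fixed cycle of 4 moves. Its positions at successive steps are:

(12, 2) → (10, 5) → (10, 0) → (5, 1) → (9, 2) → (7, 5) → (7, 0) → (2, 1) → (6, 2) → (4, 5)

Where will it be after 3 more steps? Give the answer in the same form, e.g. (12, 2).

(3, 2)

Step-to-step displacements: (-2, +3), (+0, -5), (-5, +1), (+4, +1), (-2, +3), (+0, -5), (-5, +1), (+4, +1), (-2, +3) — a repeating cycle of length 4.
step 10: apply (+0, -5) → (4, 0)
step 11: apply (-5, +1) → (-1, 1)
step 12: apply (+4, +1) → (3, 2)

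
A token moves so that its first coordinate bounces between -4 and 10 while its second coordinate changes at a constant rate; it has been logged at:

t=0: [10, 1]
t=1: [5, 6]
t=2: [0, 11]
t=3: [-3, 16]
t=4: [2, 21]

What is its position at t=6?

[8, 31]

The first coordinate travels 5 per step and bounces off the walls at -4 and 10.
  step 5: 2 → 7
  step 6: 7 → 8
The second coordinate changes by +5 each step: at step 6 it is 31.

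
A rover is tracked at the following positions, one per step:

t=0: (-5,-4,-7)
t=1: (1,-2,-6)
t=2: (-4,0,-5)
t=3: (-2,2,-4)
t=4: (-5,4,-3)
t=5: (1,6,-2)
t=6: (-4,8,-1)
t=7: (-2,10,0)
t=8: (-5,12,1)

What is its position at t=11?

(-2,18,4)

The first coordinate repeats the cycle [-5, 1, -4, -2] with period 4; step 11 mod 4 = 3, giving -2.
The second coordinate changes by +2 each step, so at step 11 it is -4 + 11·(2) = 18.
The third coordinate changes by +1 each step, so at step 11 it is -7 + 11·(1) = 4.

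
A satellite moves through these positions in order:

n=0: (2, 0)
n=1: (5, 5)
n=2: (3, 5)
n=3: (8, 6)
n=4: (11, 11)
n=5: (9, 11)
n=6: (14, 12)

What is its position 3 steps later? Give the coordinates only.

The moves between consecutive positions are (+3, +5), (-2, +0), (+5, +1), (+3, +5), (-2, +0), (+5, +1); they repeat the 3-cycle [(+3, +5), (-2, +0), (+5, +1)].
step 7: apply (+3, +5) → (17, 17)
step 8: apply (-2, +0) → (15, 17)
step 9: apply (+5, +1) → (20, 18)

(20, 18)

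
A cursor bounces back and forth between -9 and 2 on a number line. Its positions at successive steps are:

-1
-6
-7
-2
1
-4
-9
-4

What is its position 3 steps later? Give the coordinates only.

-7

The value reflects between -9 and 2, moving 5 per step.
  step 8: -4 → 1
  step 9: 1 → -2
  step 10: -2 → -7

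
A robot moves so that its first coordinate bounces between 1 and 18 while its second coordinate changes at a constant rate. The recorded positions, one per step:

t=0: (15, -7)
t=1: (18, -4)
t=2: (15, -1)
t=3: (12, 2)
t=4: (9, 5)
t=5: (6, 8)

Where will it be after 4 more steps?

(8, 20)

The first coordinate reflects between 1 and 18, moving 3 per step.
  step 6: 6 → 3
  step 7: 3 → 2
  step 8: 2 → 5
  step 9: 5 → 8
The second coordinate changes by +3 each step: at step 9 it is 20.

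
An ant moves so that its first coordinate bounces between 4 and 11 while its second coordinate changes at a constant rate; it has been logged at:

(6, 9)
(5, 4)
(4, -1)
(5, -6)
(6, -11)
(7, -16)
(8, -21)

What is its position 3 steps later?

The first coordinate travels 1 per step and bounces off the walls at 4 and 11.
  step 7: 8 → 9
  step 8: 9 → 10
  step 9: 10 → 11
The second coordinate changes by -5 each step: at step 9 it is -36.

(11, -36)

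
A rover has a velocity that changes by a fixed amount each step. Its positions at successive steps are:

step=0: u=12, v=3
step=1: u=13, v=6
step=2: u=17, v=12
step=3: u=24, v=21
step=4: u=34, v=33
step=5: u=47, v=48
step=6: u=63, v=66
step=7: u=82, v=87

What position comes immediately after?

Taking differences between consecutive positions: (+1, +3), (+4, +6), (+7, +9), (+10, +12), (+13, +15), (+16, +18), (+19, +21). These grow by (+3, +3) each step.
step 8: u=82, v=87 + (+22, +24) → u=104, v=111

u=104, v=111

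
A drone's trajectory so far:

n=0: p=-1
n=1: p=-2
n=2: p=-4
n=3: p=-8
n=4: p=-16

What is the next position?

p=-32

Step-to-step displacements: -1, -2, -4, -8; each is 2× the previous.
step 5: -16 − 16 → p=-32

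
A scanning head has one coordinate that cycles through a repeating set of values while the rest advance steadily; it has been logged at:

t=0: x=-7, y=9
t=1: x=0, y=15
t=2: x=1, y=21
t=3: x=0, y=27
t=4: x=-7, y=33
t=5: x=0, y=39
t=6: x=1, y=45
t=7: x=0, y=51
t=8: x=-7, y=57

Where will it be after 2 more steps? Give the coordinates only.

The x coordinate repeats the cycle [-7, 0, 1, 0] with period 4; step 10 mod 4 = 2, giving 1.
The y coordinate changes by +6 each step, so at step 10 it is 9 + 10·(6) = 69.

x=1, y=69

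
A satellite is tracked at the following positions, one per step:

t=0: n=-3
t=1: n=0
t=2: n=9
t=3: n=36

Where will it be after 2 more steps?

The jumps are +3, +9, +27 — a geometric progression with ratio 3.
step 4: 36 + 81 → n=117
step 5: 117 + 243 → n=360

n=360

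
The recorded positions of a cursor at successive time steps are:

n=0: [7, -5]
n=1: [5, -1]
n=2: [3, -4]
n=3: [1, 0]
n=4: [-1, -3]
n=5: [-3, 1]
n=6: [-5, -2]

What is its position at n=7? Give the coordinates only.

Differencing gives [-2, +4], [-2, -3], [-2, +4], [-2, -3], [-2, +4], [-2, -3]. This is the pattern [-2, +4], [-2, -3] repeated.
step 7: apply [-2, +4] → [-7, 2]

[-7, 2]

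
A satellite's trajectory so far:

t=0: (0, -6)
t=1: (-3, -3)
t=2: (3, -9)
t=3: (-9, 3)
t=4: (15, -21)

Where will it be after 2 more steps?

Consecutive displacements (-3, +3), (+6, -6), (-12, +12), (+24, -24) scale by a factor of -2 each step.
step 5: (15, -21) + (-48, +48) → (-33, 27)
step 6: (-33, 27) + (+96, -96) → (63, -69)

(63, -69)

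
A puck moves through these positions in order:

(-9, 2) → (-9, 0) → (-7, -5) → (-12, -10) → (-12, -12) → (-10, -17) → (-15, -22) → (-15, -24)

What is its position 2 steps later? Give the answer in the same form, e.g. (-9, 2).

(-18, -34)

Differencing gives (+0, -2), (+2, -5), (-5, -5), (+0, -2), (+2, -5), (-5, -5), (+0, -2). This is the pattern (+0, -2), (+2, -5), (-5, -5) repeated.
step 8: apply (+2, -5) → (-13, -29)
step 9: apply (-5, -5) → (-18, -34)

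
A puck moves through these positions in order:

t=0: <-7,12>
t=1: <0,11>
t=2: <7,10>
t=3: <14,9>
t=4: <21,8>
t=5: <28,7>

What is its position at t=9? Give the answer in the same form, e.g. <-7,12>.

<56,3>

Each step adds <+7,-1> to the position.
step 6: <28,7> + <+7,-1> → <35,6>
step 7: <35,6> + <+7,-1> → <42,5>
step 8: <42,5> + <+7,-1> → <49,4>
step 9: <49,4> + <+7,-1> → <56,3>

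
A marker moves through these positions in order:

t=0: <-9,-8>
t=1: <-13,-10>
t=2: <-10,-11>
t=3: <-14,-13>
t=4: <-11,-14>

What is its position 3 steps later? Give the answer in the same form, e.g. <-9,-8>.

<-16,-19>

Differencing gives <-4,-2>, <+3,-1>, <-4,-2>, <+3,-1>. This is the pattern <-4,-2>, <+3,-1> repeated.
step 5: apply <-4,-2> → <-15,-16>
step 6: apply <+3,-1> → <-12,-17>
step 7: apply <-4,-2> → <-16,-19>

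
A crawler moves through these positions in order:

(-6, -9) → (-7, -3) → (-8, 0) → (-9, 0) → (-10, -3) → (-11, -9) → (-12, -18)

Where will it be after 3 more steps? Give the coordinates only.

First differences are (-1, +6), (-1, +3), (-1, +0), (-1, -3), (-1, -6), (-1, -9); their common second difference is (+0, -3) (constant acceleration).
step 7: (-12, -18) + (-1, -12) → (-13, -30)
step 8: (-13, -30) + (-1, -15) → (-14, -45)
step 9: (-14, -45) + (-1, -18) → (-15, -63)

(-15, -63)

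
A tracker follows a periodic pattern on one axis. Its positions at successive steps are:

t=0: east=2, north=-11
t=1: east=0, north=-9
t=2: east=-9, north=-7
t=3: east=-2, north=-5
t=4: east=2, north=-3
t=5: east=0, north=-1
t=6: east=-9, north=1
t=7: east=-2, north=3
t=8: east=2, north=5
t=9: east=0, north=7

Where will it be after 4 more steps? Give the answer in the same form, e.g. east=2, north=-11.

east=0, north=15

East: cycles through 2, 0, -9, -2 every 4 steps. Step 13 lands at position 1 of the cycle → 0.
North: linear, +2 per step → 15 at step 13.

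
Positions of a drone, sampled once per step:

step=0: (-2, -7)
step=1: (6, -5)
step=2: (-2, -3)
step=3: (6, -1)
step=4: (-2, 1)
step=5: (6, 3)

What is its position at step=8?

(-2, 9)

The first coordinate repeats the cycle [-2, 6] with period 2; step 8 mod 2 = 0, giving -2.
The second coordinate changes by +2 each step, so at step 8 it is -7 + 8·(2) = 9.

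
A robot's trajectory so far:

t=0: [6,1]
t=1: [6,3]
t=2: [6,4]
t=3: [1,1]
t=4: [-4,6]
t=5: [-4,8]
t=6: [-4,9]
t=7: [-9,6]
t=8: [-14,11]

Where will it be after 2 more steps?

[-14,14]

The moves between consecutive positions are [+0,+2], [+0,+1], [-5,-3], [-5,+5], [+0,+2], [+0,+1], [-5,-3], [-5,+5]; they repeat the 4-cycle [[+0,+2], [+0,+1], [-5,-3], [-5,+5]].
step 9: apply [+0,+2] → [-14,13]
step 10: apply [+0,+1] → [-14,14]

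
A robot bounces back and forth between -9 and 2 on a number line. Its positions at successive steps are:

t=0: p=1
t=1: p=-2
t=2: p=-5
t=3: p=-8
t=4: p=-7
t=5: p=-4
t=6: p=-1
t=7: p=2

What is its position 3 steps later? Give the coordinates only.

The value reflects between -9 and 2, moving 3 per step.
  step 8: 2 → -1
  step 9: -1 → -4
  step 10: -4 → -7

p=-7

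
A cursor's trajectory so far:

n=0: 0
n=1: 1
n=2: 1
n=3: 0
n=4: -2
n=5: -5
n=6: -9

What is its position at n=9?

-27

Taking differences between consecutive positions: +1, +0, -1, -2, -3, -4. These grow by -1 each step.
step 7: -9 − 5 → -14
step 8: -14 − 6 → -20
step 9: -20 − 7 → -27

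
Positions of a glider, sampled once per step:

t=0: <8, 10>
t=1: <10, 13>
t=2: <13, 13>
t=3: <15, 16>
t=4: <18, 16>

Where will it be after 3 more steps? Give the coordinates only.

Step-to-step displacements: <+2, +3>, <+3, +0>, <+2, +3>, <+3, +0> — a repeating cycle of length 2.
step 5: apply <+2, +3> → <20, 19>
step 6: apply <+3, +0> → <23, 19>
step 7: apply <+2, +3> → <25, 22>

<25, 22>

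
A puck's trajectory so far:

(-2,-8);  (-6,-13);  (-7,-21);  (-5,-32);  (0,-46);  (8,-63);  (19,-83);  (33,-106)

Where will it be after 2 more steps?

Successive displacements: (-4,-5), (-1,-8), (+2,-11), (+5,-14), (+8,-17), (+11,-20), (+14,-23) — each changes by (+3,-3).
step 8: (33,-106) + (+17,-26) → (50,-132)
step 9: (50,-132) + (+20,-29) → (70,-161)

(70,-161)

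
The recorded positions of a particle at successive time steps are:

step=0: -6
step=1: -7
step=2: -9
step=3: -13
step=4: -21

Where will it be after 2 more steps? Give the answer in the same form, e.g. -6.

-69

The jumps are -1, -2, -4, -8 — a geometric progression with ratio 2.
step 5: -21 − 16 → -37
step 6: -37 − 32 → -69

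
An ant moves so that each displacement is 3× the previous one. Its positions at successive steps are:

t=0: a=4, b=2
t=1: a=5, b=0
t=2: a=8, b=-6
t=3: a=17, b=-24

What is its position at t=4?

The jumps are (+1, -2), (+3, -6), (+9, -18) — a geometric progression with ratio 3.
step 4: a=17, b=-24 + (+27, -54) → a=44, b=-78

a=44, b=-78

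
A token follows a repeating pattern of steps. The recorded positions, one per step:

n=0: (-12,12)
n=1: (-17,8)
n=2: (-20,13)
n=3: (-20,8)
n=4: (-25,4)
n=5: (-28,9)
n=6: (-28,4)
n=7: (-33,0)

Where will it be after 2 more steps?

(-36,0)

Step-to-step displacements: (-5,-4), (-3,+5), (+0,-5), (-5,-4), (-3,+5), (+0,-5), (-5,-4) — a repeating cycle of length 3.
step 8: apply (-3,+5) → (-36,5)
step 9: apply (+0,-5) → (-36,0)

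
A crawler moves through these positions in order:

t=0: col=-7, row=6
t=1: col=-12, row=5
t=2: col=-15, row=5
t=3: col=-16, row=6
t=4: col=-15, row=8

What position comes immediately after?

First differences are (-5, -1), (-3, +0), (-1, +1), (+1, +2); their common second difference is (+2, +1) (constant acceleration).
step 5: col=-15, row=8 + (+3, +3) → col=-12, row=11

col=-12, row=11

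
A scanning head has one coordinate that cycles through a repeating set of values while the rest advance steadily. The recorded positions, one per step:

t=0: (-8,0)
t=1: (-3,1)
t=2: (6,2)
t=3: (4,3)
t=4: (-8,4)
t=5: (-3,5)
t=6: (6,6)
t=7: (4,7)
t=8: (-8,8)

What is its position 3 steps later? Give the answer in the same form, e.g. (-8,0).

(4,11)

The first coordinate repeats the cycle [-8, -3, 6, 4] with period 4; step 11 mod 4 = 3, giving 4.
The second coordinate changes by +1 each step, so at step 11 it is 0 + 11·(1) = 11.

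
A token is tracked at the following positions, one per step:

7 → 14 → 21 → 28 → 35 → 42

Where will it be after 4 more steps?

Constant displacement of +7 per step.
step 6: 42 + 7 → 49
step 7: 49 + 7 → 56
step 8: 56 + 7 → 63
step 9: 63 + 7 → 70

70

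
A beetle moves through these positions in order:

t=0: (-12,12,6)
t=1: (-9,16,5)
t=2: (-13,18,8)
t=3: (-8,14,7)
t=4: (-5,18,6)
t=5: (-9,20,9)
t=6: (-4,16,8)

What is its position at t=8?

Differencing gives (+3,+4,-1), (-4,+2,+3), (+5,-4,-1), (+3,+4,-1), (-4,+2,+3), (+5,-4,-1). This is the pattern (+3,+4,-1), (-4,+2,+3), (+5,-4,-1) repeated.
step 7: apply (+3,+4,-1) → (-1,20,7)
step 8: apply (-4,+2,+3) → (-5,22,10)

(-5,22,10)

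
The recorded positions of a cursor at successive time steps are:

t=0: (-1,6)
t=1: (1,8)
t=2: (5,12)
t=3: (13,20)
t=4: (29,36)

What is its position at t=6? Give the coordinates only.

Step-to-step displacements: (+2,+2), (+4,+4), (+8,+8), (+16,+16); each is 2× the previous.
step 5: (29,36) + (+32,+32) → (61,68)
step 6: (61,68) + (+64,+64) → (125,132)

(125,132)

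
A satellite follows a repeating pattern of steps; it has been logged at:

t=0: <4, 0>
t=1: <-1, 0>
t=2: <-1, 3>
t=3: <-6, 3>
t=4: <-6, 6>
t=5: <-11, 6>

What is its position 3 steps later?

<-16, 12>

Step-to-step displacements: <-5, +0>, <+0, +3>, <-5, +0>, <+0, +3>, <-5, +0> — a repeating cycle of length 2.
step 6: apply <+0, +3> → <-11, 9>
step 7: apply <-5, +0> → <-16, 9>
step 8: apply <+0, +3> → <-16, 12>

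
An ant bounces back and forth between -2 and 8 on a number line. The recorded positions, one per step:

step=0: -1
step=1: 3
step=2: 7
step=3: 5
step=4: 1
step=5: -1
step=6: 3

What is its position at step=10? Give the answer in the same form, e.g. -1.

The value reflects between -2 and 8, moving 4 per step.
  step 7: 3 → 7
  step 8: 7 → 5
  step 9: 5 → 1
  step 10: 1 → -1

-1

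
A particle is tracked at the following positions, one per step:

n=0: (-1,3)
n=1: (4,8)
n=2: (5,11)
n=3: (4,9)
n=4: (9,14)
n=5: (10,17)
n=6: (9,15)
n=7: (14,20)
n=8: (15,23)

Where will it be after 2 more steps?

Differencing gives (+5,+5), (+1,+3), (-1,-2), (+5,+5), (+1,+3), (-1,-2), (+5,+5), (+1,+3). This is the pattern (+5,+5), (+1,+3), (-1,-2) repeated.
step 9: apply (-1,-2) → (14,21)
step 10: apply (+5,+5) → (19,26)

(19,26)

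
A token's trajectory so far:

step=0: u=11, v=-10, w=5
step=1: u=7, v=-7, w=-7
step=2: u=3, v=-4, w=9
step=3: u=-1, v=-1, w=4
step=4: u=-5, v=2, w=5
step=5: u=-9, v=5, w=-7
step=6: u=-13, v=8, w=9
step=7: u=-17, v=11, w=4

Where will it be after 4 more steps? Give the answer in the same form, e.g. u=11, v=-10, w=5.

u=-33, v=23, w=4

The u coordinate changes by -4 each step, so at step 11 it is 11 + 11·(-4) = -33.
The v coordinate changes by +3 each step, so at step 11 it is -10 + 11·(3) = 23.
The w coordinate repeats the cycle [5, -7, 9, 4] with period 4; step 11 mod 4 = 3, giving 4.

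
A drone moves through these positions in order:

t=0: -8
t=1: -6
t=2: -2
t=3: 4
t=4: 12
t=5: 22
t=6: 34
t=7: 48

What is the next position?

Successive displacements: +2, +4, +6, +8, +10, +12, +14 — each changes by +2.
step 8: 48 + 16 → 64

64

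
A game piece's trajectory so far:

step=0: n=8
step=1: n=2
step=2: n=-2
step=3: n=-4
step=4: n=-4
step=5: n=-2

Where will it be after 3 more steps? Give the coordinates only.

n=16

First differences are -6, -4, -2, +0, +2; their common second difference is +2 (constant acceleration).
step 6: -2 + 4 → n=2
step 7: 2 + 6 → n=8
step 8: 8 + 8 → n=16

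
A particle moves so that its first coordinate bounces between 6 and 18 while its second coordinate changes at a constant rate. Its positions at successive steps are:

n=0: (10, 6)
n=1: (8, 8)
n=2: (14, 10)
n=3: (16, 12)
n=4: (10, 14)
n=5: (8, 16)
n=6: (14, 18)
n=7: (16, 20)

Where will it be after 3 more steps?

(14, 26)

The first coordinate travels 6 per step and bounces off the walls at 6 and 18.
  step 8: 16 → 10
  step 9: 10 → 8
  step 10: 8 → 14
The second coordinate changes by +2 each step: at step 10 it is 26.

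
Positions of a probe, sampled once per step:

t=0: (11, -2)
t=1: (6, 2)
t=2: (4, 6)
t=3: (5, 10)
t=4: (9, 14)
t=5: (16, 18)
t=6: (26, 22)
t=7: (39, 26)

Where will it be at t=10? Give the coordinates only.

(96, 38)

First differences are (-5, +4), (-2, +4), (+1, +4), (+4, +4), (+7, +4), (+10, +4), (+13, +4); their common second difference is (+3, +0) (constant acceleration).
step 8: (39, 26) + (+16, +4) → (55, 30)
step 9: (55, 30) + (+19, +4) → (74, 34)
step 10: (74, 34) + (+22, +4) → (96, 38)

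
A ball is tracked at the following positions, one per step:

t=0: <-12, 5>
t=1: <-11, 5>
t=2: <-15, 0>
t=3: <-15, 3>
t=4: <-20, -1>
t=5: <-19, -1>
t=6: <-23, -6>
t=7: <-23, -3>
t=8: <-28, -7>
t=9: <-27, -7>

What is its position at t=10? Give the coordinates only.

<-31, -12>

Step-to-step displacements: <+1, +0>, <-4, -5>, <+0, +3>, <-5, -4>, <+1, +0>, <-4, -5>, <+0, +3>, <-5, -4>, <+1, +0> — a repeating cycle of length 4.
step 10: apply <-4, -5> → <-31, -12>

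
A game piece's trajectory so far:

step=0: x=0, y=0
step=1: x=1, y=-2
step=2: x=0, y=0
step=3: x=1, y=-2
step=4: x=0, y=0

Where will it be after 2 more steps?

x=0, y=0

Step-to-step displacements: (+1,-2), (-1,+2), (+1,-2), (-1,+2); each is -1× the previous.
step 5: x=0, y=0 + (+1,-2) → x=1, y=-2
step 6: x=1, y=-2 + (-1,+2) → x=0, y=0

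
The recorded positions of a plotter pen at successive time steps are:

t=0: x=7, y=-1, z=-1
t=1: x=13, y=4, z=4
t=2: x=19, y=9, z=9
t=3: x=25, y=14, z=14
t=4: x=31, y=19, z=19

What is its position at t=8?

Constant displacement of (+6, +5, +5) per step.
step 5: x=31, y=19, z=19 + (+6, +5, +5) → x=37, y=24, z=24
step 6: x=37, y=24, z=24 + (+6, +5, +5) → x=43, y=29, z=29
step 7: x=43, y=29, z=29 + (+6, +5, +5) → x=49, y=34, z=34
step 8: x=49, y=34, z=34 + (+6, +5, +5) → x=55, y=39, z=39

x=55, y=39, z=39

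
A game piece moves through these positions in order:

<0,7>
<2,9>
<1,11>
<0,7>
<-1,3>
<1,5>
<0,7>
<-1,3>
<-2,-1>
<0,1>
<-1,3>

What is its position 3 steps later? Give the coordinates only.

Differencing gives <+2,+2>, <-1,+2>, <-1,-4>, <-1,-4>, <+2,+2>, <-1,+2>, <-1,-4>, <-1,-4>, <+2,+2>, <-1,+2>. This is the pattern <+2,+2>, <-1,+2>, <-1,-4>, <-1,-4> repeated.
step 11: apply <-1,-4> → <-2,-1>
step 12: apply <-1,-4> → <-3,-5>
step 13: apply <+2,+2> → <-1,-3>

<-1,-3>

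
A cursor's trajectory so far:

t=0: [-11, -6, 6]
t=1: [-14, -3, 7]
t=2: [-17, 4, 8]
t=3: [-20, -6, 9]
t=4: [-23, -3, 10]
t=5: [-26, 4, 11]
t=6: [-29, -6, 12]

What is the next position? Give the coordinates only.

[-32, -3, 13]

First: linear, -3 per step → -32 at step 7.
Second: cycles through -6, -3, 4 every 3 steps. Step 7 lands at position 1 of the cycle → -3.
Third: linear, +1 per step → 13 at step 7.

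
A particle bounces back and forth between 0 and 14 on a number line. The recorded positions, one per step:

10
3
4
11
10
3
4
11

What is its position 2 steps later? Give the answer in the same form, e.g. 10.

3

The value reflects between 0 and 14, moving 7 per step.
  step 8: 11 → 10
  step 9: 10 → 3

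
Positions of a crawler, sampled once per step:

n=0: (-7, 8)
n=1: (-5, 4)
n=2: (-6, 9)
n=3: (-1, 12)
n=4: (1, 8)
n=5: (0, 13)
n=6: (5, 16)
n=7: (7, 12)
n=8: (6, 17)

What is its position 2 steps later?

Step-to-step displacements: (+2, -4), (-1, +5), (+5, +3), (+2, -4), (-1, +5), (+5, +3), (+2, -4), (-1, +5) — a repeating cycle of length 3.
step 9: apply (+5, +3) → (11, 20)
step 10: apply (+2, -4) → (13, 16)

(13, 16)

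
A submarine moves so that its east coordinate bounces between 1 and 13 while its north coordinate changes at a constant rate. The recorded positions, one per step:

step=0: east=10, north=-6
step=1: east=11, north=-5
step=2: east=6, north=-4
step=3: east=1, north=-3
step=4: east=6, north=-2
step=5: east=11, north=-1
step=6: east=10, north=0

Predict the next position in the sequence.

The east coordinate reflects between 1 and 13, moving 5 per step.
  step 7: 10 → 5
The north coordinate changes by +1 each step: at step 7 it is 1.

east=5, north=1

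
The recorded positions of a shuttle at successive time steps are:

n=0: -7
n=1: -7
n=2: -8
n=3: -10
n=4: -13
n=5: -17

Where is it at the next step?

Successive displacements: +0, -1, -2, -3, -4 — each changes by -1.
step 6: -17 − 5 → -22

-22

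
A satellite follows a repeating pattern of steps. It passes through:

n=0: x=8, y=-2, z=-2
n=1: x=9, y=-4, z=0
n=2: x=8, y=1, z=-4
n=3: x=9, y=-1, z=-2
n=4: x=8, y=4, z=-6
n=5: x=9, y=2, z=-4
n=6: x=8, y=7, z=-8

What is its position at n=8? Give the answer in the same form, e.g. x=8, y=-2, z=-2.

Differencing gives (+1, -2, +2), (-1, +5, -4), (+1, -2, +2), (-1, +5, -4), (+1, -2, +2), (-1, +5, -4). This is the pattern (+1, -2, +2), (-1, +5, -4) repeated.
step 7: apply (+1, -2, +2) → x=9, y=5, z=-6
step 8: apply (-1, +5, -4) → x=8, y=10, z=-10

x=8, y=10, z=-10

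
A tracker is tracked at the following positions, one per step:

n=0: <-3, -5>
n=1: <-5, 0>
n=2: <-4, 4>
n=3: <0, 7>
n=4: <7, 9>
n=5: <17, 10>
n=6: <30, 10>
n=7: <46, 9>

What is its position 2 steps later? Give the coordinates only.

<87, 4>

Taking differences between consecutive positions: <-2, +5>, <+1, +4>, <+4, +3>, <+7, +2>, <+10, +1>, <+13, +0>, <+16, -1>. These grow by <+3, -1> each step.
step 8: <46, 9> + <+19, -2> → <65, 7>
step 9: <65, 7> + <+22, -3> → <87, 4>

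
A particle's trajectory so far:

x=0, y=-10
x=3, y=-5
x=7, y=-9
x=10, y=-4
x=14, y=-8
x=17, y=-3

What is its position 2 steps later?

x=24, y=-2

Differencing gives (+3, +5), (+4, -4), (+3, +5), (+4, -4), (+3, +5). This is the pattern (+3, +5), (+4, -4) repeated.
step 6: apply (+4, -4) → x=21, y=-7
step 7: apply (+3, +5) → x=24, y=-2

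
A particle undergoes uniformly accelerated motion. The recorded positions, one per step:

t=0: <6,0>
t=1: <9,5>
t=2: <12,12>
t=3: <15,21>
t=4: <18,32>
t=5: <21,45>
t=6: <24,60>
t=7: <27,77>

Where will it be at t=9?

<33,117>

Taking differences between consecutive positions: <+3,+5>, <+3,+7>, <+3,+9>, <+3,+11>, <+3,+13>, <+3,+15>, <+3,+17>. These grow by <+0,+2> each step.
step 8: <27,77> + <+3,+19> → <30,96>
step 9: <30,96> + <+3,+21> → <33,117>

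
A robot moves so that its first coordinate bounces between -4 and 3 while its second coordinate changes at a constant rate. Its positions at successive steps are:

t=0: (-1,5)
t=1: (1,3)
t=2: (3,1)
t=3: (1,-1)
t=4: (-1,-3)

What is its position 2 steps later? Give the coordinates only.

The first coordinate travels 2 per step and bounces off the walls at -4 and 3.
  step 5: -1 → -3
  step 6: -3 → -3
The second coordinate changes by -2 each step: at step 6 it is -7.

(-3,-7)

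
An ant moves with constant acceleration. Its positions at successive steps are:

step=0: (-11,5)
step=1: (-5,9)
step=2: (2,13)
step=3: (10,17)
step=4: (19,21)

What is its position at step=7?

(52,33)

First differences are (+6,+4), (+7,+4), (+8,+4), (+9,+4); their common second difference is (+1,+0) (constant acceleration).
step 5: (19,21) + (+10,+4) → (29,25)
step 6: (29,25) + (+11,+4) → (40,29)
step 7: (40,29) + (+12,+4) → (52,33)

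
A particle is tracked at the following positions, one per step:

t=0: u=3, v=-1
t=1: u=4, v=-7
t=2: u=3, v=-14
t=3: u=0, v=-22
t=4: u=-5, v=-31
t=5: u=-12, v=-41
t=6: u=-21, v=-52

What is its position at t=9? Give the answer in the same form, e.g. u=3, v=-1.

Successive displacements: (+1,-6), (-1,-7), (-3,-8), (-5,-9), (-7,-10), (-9,-11) — each changes by (-2,-1).
step 7: u=-21, v=-52 + (-11,-12) → u=-32, v=-64
step 8: u=-32, v=-64 + (-13,-13) → u=-45, v=-77
step 9: u=-45, v=-77 + (-15,-14) → u=-60, v=-91

u=-60, v=-91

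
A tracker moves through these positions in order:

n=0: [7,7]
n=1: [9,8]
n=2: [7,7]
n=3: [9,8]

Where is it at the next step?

[7,7]

The jumps are [+2,+1], [-2,-1], [+2,+1] — a geometric progression with ratio -1.
step 4: [9,8] + [-2,-1] → [7,7]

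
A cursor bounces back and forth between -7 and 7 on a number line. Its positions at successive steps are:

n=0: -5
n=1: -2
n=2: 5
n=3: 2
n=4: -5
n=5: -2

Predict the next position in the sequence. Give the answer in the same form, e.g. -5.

5

The value travels 7 per step and bounces off the walls at -7 and 7.
  step 6: -2 → 5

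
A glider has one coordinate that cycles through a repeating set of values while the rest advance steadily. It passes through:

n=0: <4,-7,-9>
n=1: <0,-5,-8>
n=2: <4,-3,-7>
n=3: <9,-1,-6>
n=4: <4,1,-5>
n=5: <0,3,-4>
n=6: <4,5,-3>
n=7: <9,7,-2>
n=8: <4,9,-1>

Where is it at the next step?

First: cycles through 4, 0, 4, 9 every 4 steps. Step 9 lands at position 1 of the cycle → 0.
Second: linear, +2 per step → 11 at step 9.
Third: linear, +1 per step → 0 at step 9.

<0,11,0>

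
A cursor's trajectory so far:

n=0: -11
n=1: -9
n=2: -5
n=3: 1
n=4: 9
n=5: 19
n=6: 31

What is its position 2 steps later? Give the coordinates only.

61

First differences are +2, +4, +6, +8, +10, +12; their common second difference is +2 (constant acceleration).
step 7: 31 + 14 → 45
step 8: 45 + 16 → 61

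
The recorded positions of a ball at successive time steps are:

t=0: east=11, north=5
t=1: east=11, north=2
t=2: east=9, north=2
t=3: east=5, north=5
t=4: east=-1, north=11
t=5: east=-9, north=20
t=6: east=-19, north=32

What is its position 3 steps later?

east=-61, north=86

Successive displacements: (+0, -3), (-2, +0), (-4, +3), (-6, +6), (-8, +9), (-10, +12) — each changes by (-2, +3).
step 7: east=-19, north=32 + (-12, +15) → east=-31, north=47
step 8: east=-31, north=47 + (-14, +18) → east=-45, north=65
step 9: east=-45, north=65 + (-16, +21) → east=-61, north=86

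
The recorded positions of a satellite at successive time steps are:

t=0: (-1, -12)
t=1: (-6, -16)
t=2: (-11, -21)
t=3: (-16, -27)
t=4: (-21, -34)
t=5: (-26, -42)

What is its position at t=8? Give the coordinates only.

First differences are (-5, -4), (-5, -5), (-5, -6), (-5, -7), (-5, -8); their common second difference is (+0, -1) (constant acceleration).
step 6: (-26, -42) + (-5, -9) → (-31, -51)
step 7: (-31, -51) + (-5, -10) → (-36, -61)
step 8: (-36, -61) + (-5, -11) → (-41, -72)

(-41, -72)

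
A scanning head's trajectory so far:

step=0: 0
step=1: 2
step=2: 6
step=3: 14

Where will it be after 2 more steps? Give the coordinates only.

62

Step-to-step displacements: +2, +4, +8; each is 2× the previous.
step 4: 14 + 16 → 30
step 5: 30 + 32 → 62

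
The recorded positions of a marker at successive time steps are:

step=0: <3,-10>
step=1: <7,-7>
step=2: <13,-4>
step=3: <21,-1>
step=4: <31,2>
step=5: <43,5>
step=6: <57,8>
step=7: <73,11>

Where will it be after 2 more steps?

First differences are <+4,+3>, <+6,+3>, <+8,+3>, <+10,+3>, <+12,+3>, <+14,+3>, <+16,+3>; their common second difference is <+2,+0> (constant acceleration).
step 8: <73,11> + <+18,+3> → <91,14>
step 9: <91,14> + <+20,+3> → <111,17>

<111,17>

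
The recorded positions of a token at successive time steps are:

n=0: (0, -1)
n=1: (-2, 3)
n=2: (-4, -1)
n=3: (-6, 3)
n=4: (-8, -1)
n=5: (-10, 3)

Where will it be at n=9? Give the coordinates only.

First: linear, -2 per step → -18 at step 9.
Second: cycles through -1, 3 every 2 steps. Step 9 lands at position 1 of the cycle → 3.

(-18, 3)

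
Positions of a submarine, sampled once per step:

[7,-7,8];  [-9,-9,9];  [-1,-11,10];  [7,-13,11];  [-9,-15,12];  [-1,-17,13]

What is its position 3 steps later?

[-1,-23,16]

The first coordinate repeats the cycle [7, -9, -1] with period 3; step 8 mod 3 = 2, giving -1.
The second coordinate changes by -2 each step, so at step 8 it is -7 + 8·(-2) = -23.
The third coordinate changes by +1 each step, so at step 8 it is 8 + 8·(1) = 16.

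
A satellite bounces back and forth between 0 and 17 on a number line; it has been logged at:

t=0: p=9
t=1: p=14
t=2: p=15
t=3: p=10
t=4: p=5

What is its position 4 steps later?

The value travels 5 per step and bounces off the walls at 0 and 17.
  step 5: 5 → 0
  step 6: 0 → 5
  step 7: 5 → 10
  step 8: 10 → 15

p=15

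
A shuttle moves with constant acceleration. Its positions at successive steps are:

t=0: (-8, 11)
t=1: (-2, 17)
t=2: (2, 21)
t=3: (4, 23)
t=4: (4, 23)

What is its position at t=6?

Taking differences between consecutive positions: (+6, +6), (+4, +4), (+2, +2), (+0, +0). These grow by (-2, -2) each step.
step 5: (4, 23) + (-2, -2) → (2, 21)
step 6: (2, 21) + (-4, -4) → (-2, 17)

(-2, 17)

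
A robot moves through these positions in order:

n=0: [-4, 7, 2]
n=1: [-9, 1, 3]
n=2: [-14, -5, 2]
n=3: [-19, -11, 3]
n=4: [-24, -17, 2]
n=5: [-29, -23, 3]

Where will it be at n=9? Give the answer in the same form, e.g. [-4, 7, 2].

[-49, -47, 3]

The first coordinate changes by -5 each step, so at step 9 it is -4 + 9·(-5) = -49.
The second coordinate changes by -6 each step, so at step 9 it is 7 + 9·(-6) = -47.
The third coordinate repeats the cycle [2, 3] with period 2; step 9 mod 2 = 1, giving 3.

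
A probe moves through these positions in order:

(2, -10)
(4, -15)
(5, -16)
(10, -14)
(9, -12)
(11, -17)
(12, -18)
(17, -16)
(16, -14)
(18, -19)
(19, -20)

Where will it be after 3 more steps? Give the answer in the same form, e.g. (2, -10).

The moves between consecutive positions are (+2, -5), (+1, -1), (+5, +2), (-1, +2), (+2, -5), (+1, -1), (+5, +2), (-1, +2), (+2, -5), (+1, -1); they repeat the 4-cycle [(+2, -5), (+1, -1), (+5, +2), (-1, +2)].
step 11: apply (+5, +2) → (24, -18)
step 12: apply (-1, +2) → (23, -16)
step 13: apply (+2, -5) → (25, -21)

(25, -21)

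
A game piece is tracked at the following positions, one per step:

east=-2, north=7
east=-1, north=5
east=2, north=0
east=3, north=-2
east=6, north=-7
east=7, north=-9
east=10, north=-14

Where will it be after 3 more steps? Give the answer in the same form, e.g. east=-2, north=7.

Step-to-step displacements: (+1,-2), (+3,-5), (+1,-2), (+3,-5), (+1,-2), (+3,-5) — a repeating cycle of length 2.
step 7: apply (+1,-2) → east=11, north=-16
step 8: apply (+3,-5) → east=14, north=-21
step 9: apply (+1,-2) → east=15, north=-23

east=15, north=-23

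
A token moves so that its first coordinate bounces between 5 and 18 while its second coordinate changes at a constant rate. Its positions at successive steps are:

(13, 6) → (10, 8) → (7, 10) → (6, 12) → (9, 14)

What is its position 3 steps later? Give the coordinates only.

(18, 20)

The first coordinate travels 3 per step and bounces off the walls at 5 and 18.
  step 5: 9 → 12
  step 6: 12 → 15
  step 7: 15 → 18
The second coordinate changes by +2 each step: at step 7 it is 20.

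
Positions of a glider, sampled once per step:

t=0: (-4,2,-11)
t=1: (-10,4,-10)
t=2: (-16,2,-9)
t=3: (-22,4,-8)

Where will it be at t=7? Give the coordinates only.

(-46,4,-4)

The first coordinate changes by -6 each step, so at step 7 it is -4 + 7·(-6) = -46.
The second coordinate repeats the cycle [2, 4] with period 2; step 7 mod 2 = 1, giving 4.
The third coordinate changes by +1 each step, so at step 7 it is -11 + 7·(1) = -4.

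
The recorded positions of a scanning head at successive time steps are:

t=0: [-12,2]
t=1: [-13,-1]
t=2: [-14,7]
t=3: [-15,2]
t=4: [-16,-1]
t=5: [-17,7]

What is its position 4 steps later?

The first coordinate changes by -1 each step, so at step 9 it is -12 + 9·(-1) = -21.
The second coordinate repeats the cycle [2, -1, 7] with period 3; step 9 mod 3 = 0, giving 2.

[-21,2]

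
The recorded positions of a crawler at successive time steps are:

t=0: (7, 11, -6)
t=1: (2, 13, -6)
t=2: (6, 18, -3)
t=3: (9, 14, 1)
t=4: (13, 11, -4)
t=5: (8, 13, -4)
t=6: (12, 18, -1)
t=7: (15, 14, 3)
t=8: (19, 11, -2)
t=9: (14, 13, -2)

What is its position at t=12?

(25, 11, 0)

The moves between consecutive positions are (-5, +2, +0), (+4, +5, +3), (+3, -4, +4), (+4, -3, -5), (-5, +2, +0), (+4, +5, +3), (+3, -4, +4), (+4, -3, -5), (-5, +2, +0); they repeat the 4-cycle [(-5, +2, +0), (+4, +5, +3), (+3, -4, +4), (+4, -3, -5)].
step 10: apply (+4, +5, +3) → (18, 18, 1)
step 11: apply (+3, -4, +4) → (21, 14, 5)
step 12: apply (+4, -3, -5) → (25, 11, 0)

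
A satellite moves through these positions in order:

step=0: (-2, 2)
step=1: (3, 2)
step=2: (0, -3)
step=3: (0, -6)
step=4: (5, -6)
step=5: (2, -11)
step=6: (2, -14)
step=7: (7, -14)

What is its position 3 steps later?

Step-to-step displacements: (+5, +0), (-3, -5), (+0, -3), (+5, +0), (-3, -5), (+0, -3), (+5, +0) — a repeating cycle of length 3.
step 8: apply (-3, -5) → (4, -19)
step 9: apply (+0, -3) → (4, -22)
step 10: apply (+5, +0) → (9, -22)

(9, -22)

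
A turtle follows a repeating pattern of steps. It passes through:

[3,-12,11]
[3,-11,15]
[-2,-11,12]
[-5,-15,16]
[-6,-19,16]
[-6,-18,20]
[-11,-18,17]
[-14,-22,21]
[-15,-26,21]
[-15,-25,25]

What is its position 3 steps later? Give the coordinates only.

Step-to-step displacements: [+0,+1,+4], [-5,+0,-3], [-3,-4,+4], [-1,-4,+0], [+0,+1,+4], [-5,+0,-3], [-3,-4,+4], [-1,-4,+0], [+0,+1,+4] — a repeating cycle of length 4.
step 10: apply [-5,+0,-3] → [-20,-25,22]
step 11: apply [-3,-4,+4] → [-23,-29,26]
step 12: apply [-1,-4,+0] → [-24,-33,26]

[-24,-33,26]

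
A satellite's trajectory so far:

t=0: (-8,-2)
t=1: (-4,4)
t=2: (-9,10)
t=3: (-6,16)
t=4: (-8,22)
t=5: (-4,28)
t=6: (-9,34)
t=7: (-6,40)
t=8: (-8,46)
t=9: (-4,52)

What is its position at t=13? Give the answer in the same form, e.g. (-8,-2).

(-4,76)

The first coordinate repeats the cycle [-8, -4, -9, -6] with period 4; step 13 mod 4 = 1, giving -4.
The second coordinate changes by +6 each step, so at step 13 it is -2 + 13·(6) = 76.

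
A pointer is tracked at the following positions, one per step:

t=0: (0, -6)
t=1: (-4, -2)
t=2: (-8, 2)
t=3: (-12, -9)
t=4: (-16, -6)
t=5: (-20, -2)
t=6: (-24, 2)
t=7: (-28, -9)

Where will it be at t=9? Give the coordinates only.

(-36, -2)

First: linear, -4 per step → -36 at step 9.
Second: cycles through -6, -2, 2, -9 every 4 steps. Step 9 lands at position 1 of the cycle → -2.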